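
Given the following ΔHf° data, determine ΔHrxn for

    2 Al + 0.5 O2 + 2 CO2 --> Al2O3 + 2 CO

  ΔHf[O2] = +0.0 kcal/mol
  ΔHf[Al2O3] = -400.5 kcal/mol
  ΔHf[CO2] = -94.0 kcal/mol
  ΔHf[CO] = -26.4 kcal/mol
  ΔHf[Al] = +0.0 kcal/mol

ΔHrxn = -265.3 kcal/mol

Products: 1·(-400.5) + 2·(-26.4) = -453.3
Reactants: 2·(+0.0) + 1/2·(+0.0) + 2·(-94.0) = -188.0
ΔHrxn = (-453.3) − (-188.0) = -265.3 kcal/mol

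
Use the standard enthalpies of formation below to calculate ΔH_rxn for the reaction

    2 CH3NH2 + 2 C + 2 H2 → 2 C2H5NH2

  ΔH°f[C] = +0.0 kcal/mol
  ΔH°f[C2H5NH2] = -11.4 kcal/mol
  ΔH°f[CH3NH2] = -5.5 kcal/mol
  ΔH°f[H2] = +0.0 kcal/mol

ΔH_rxn = -11.8 kcal/mol

ΔH°rxn = Σ nΔHf°(products) − Σ nΔHf°(reactants).
Products: 2·(-11.4) = -22.8
Reactants: 2·(-5.5) + 2·(+0.0) + 2·(+0.0) = -11.0
ΔH_rxn = (-22.8) − (-11.0) = -11.8 kcal/mol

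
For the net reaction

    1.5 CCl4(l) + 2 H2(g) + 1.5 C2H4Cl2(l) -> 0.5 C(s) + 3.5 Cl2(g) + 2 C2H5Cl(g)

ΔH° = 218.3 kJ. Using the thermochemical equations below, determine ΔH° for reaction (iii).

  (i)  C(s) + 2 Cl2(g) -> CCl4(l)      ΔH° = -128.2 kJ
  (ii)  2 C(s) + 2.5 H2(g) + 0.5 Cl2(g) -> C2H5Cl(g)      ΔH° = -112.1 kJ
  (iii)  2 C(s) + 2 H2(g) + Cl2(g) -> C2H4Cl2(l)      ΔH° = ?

(i) reversed and × 3/2 (reverse to put CCl4(l) on the reactant side; ×3/2 to match 3/2 CCl4(l) in the target): (-3/2)·(-128.2) = +192.3 kJ
(ii) × 2 (scale by 2 for the 2 C2H5Cl(g)): (2)·(-112.1) = -224.2 kJ
(iii) reversed and × 3/2 (reverse to put C2H4Cl2(l) on the reactant side; scale by 3/2 for the 3/2 C2H4Cl2(l)): contributes −3/2·x
+218.3 = (+192.3) + (-224.2) − 3/2·x
x = (+218.3 − (-31.9)) / (-3/2) = -166.8 kJ

ΔH° = -166.8 kJ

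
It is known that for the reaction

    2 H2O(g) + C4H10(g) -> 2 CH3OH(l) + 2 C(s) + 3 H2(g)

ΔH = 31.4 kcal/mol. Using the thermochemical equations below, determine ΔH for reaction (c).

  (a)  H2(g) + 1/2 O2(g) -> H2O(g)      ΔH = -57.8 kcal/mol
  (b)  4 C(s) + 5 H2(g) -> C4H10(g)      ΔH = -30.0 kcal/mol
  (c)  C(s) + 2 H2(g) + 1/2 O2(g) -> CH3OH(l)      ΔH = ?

ΔH = -57.1 kcal/mol

(a) reversed and × 2: (-2)·(-57.8) = +115.6 kcal/mol
(b) reversed: +30.0 kcal/mol
(c) × 2: contributes 2·x
+31.4 = (+115.6) + (+30.0) + 2·x
x = (+31.4 − (+145.6)) / (2) = -57.1 kcal/mol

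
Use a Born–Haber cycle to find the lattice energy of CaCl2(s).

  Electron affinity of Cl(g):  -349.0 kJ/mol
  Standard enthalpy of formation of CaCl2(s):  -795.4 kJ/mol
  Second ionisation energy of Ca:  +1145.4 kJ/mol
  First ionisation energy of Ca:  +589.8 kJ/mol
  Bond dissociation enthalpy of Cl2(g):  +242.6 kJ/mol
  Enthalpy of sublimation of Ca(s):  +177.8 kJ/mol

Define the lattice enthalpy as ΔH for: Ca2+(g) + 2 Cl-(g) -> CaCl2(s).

U = -2253.0 kJ/mol

ΔHf° = 1·ΔHsub + 1·(ΣIE) + 1·D(Cl2) + 2·EA + U
-795.4 = 1·(+177.8) + 1·(+1735.2) + 1·(+242.6) + 2·(-349.0) + U
U = -795.4 − (+1457.6) = -2253.0 kJ/mol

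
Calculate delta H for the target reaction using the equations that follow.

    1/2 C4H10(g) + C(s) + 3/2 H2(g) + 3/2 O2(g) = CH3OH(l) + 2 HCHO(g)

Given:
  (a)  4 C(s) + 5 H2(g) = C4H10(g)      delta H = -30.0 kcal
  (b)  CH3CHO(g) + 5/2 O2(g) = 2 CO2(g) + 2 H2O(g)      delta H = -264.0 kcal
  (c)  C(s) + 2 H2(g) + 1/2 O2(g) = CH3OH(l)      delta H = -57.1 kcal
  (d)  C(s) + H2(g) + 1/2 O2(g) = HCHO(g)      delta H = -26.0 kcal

delta H = -94.1 kcal

(a) reversed and × 1/2: (-1/2)·(-30.0) = +15.0 kcal
(b): not needed.
(c) as written: -57.1 kcal
(d) × 2: (2)·(-26.0) = -52.0 kcal
By Hess's law, delta H = (+15.0) + (-57.1) + (-52.0) = -94.1 kcal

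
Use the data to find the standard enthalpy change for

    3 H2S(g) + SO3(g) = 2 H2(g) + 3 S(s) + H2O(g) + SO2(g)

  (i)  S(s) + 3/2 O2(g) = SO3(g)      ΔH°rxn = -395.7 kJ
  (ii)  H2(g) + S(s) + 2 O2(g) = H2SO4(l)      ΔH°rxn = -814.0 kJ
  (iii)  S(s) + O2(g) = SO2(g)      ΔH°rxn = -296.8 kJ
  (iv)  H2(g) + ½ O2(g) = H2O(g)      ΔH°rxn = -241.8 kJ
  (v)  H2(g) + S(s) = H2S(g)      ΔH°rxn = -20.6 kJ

(i) reversed (SO3(g) must end up as a reactant): +395.7 kJ
(ii): not needed (H2SO4(l) appears nowhere else).
(iii) as written (SO2(g) already on the product side): -296.8 kJ
(iv) as written (H2O(g) already on the product side): -241.8 kJ
(v) reversed and × 3 (H2S(g) must end up as a reactant; ×3 to match 3 H2S(g) in the target): (-3)·(-20.6) = +61.8 kJ
ΔH°rxn = (-1)·(-395.7) + (1)·(-296.8) + (1)·(-241.8) + (-3)·(-20.6) = -81.1 kJ

ΔH°rxn = -81.1 kJ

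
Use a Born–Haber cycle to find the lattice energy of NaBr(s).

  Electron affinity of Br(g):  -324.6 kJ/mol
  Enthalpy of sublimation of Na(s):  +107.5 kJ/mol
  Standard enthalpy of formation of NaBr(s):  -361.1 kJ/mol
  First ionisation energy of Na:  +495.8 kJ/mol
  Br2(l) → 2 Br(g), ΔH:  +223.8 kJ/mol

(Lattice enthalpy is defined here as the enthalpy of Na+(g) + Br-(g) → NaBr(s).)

ΔHf° = 1·ΔHsub + 1·(ΣIE) + 1/2·D(Br2) + 1·EA + U
-361.1 = 1·(+107.5) + 1·(+495.8) + 1/2·(+223.8) + 1·(-324.6) + U
U = -361.1 − (+390.6) = -751.7 kJ/mol

U = -751.7 kJ/mol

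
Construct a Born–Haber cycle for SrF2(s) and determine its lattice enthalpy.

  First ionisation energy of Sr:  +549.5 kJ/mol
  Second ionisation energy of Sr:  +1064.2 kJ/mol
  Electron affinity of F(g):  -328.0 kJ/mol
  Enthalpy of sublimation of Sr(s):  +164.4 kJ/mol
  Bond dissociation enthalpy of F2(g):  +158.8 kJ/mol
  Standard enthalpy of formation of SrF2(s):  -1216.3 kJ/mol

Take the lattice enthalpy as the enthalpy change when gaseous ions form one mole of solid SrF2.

ΔHf° = 1·ΔHsub + 1·(ΣIE) + 1·D(F2) + 2·EA + U
-1216.3 = 1·(+164.4) + 1·(+1613.7) + 1·(+158.8) + 2·(-328.0) + U
U = -1216.3 − (+1280.9) = -2497.2 kJ/mol

U = -2497.2 kJ/mol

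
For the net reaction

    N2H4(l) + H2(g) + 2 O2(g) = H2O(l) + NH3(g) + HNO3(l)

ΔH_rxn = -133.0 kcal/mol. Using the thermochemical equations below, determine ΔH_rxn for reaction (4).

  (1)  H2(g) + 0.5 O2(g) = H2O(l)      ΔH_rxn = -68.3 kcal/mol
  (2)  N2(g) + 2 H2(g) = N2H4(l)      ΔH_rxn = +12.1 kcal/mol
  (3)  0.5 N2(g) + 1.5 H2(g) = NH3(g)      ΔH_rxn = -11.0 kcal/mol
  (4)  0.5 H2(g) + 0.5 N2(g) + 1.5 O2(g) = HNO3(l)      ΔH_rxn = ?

(1) as written: -68.3 kcal/mol
(2) reversed: -12.1 kcal/mol
(3) as written: -11.0 kcal/mol
(4) as written: contributes x
-133.0 = (-68.3) + (-12.1) + (-11.0) + x
x = (-133.0 − (-91.4)) / (1) = -41.6 kcal/mol

ΔH_rxn = -41.6 kcal/mol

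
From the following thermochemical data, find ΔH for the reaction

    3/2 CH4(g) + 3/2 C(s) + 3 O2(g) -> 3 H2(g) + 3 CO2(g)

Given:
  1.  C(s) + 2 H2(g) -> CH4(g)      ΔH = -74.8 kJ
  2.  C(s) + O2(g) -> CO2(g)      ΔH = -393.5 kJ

eq. 1 reversed and × 3/2 (reverse to put CH4(g) on the reactant side; scale by 3/2 for the 3/2 CH4(g)): (-3/2)·(-74.8) = +112.2 kJ
eq. 2 × 3 (scale by 3 for the 3 CO2(g)): (3)·(-393.5) = -1180.5 kJ
Since enthalpy is a state function, ΔH = (+112.2) + (-1180.5) = -1068.3 kJ

ΔH = -1068.3 kJ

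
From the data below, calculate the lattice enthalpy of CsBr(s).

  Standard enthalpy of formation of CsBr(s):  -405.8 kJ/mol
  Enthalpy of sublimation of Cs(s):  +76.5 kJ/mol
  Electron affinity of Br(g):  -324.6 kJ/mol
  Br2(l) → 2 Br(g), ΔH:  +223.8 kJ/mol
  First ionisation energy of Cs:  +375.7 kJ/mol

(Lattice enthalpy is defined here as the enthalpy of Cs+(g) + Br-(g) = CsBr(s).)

U = -645.3 kJ/mol

ΔHf° = 1·ΔHsub + 1·(ΣIE) + 1/2·D(Br2) + 1·EA + U
-405.8 = 1·(+76.5) + 1·(+375.7) + 1/2·(+223.8) + 1·(-324.6) + U
U = -405.8 − (+239.5) = -645.3 kJ/mol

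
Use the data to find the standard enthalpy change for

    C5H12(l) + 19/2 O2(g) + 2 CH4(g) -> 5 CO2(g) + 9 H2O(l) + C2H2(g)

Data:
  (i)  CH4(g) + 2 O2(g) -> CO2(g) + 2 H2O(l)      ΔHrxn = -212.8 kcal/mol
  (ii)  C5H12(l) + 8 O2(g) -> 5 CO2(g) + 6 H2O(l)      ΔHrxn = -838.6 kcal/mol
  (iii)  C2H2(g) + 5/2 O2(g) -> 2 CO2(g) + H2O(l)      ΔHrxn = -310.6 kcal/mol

ΔHrxn = -953.6 kcal/mol

(i) × 2: (2)·(-212.8) = -425.6 kcal/mol
(ii) as written: -838.6 kcal/mol
(iii) reversed: +310.6 kcal/mol
ΔHrxn = (2)·(-212.8) + (1)·(-838.6) + (-1)·(-310.6) = -953.6 kcal/mol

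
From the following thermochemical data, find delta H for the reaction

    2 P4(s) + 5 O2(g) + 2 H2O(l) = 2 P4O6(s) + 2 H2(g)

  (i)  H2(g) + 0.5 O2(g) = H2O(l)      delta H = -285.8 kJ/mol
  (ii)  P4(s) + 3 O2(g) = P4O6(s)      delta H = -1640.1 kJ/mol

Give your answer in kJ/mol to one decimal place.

(i) reversed and × 2: (-2)·(-285.8) = +571.6 kJ/mol
(ii) × 2: (2)·(-1640.1) = -3280.2 kJ/mol
delta H = (-2)·(-285.8) + (2)·(-1640.1) = -2708.6 kJ/mol

delta H = -2708.6 kJ/mol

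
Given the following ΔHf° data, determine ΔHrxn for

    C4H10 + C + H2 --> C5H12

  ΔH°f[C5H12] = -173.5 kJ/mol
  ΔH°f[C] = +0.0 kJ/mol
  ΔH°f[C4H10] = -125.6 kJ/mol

Products: 1·(-173.5) = -173.5
Reactants: 1·(-125.6) + 1·(+0.0) + 1·(+0.0) = -125.6
ΔHrxn = (-173.5) − (-125.6) = -47.9 kJ/mol

ΔHrxn = -47.9 kJ/mol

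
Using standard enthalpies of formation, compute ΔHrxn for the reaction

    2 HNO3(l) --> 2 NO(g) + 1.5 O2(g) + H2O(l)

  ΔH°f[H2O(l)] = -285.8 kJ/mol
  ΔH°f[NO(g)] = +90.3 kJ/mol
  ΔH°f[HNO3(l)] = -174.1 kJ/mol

Products: 2·(+90.3) + 3/2·(+0.0) + 1·(-285.8) = -105.2
Reactants: 2·(-174.1) = -348.2
ΔHrxn = (-105.2) − (-348.2) = 243.0 kJ/mol

ΔHrxn = 243.0 kJ/mol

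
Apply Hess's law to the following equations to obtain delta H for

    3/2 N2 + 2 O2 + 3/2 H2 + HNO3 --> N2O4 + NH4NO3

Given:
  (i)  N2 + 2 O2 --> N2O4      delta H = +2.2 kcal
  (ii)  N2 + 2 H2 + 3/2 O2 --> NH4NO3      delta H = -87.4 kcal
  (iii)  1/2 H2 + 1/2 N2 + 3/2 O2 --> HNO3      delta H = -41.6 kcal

delta H = -43.6 kcal

(i) as written: +2.2 kcal
(ii) as written: -87.4 kcal
(iii) reversed: +41.6 kcal
Combining the equations, delta H = (+2.2) + (-87.4) + (+41.6) = -43.6 kcal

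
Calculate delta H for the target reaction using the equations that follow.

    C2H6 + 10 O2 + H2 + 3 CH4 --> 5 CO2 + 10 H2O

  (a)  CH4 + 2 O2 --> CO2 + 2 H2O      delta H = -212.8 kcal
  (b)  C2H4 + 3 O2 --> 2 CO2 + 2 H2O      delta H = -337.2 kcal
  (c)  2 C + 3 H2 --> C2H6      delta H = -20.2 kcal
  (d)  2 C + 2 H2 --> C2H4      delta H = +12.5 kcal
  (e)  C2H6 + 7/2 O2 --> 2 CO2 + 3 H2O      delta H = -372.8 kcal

delta H = -1079.5 kcal

(a) × 3: (3)·(-212.8) = -638.4 kcal
(b) reversed: +337.2 kcal
(c) as written: -20.2 kcal
(d) reversed: -12.5 kcal
(e) × 2: (2)·(-372.8) = -745.6 kcal
delta H = (3)·(-212.8) + (-1)·(-337.2) + (1)·(-20.2) + (-1)·(+12.5) + (2)·(-372.8) = -1079.5 kcal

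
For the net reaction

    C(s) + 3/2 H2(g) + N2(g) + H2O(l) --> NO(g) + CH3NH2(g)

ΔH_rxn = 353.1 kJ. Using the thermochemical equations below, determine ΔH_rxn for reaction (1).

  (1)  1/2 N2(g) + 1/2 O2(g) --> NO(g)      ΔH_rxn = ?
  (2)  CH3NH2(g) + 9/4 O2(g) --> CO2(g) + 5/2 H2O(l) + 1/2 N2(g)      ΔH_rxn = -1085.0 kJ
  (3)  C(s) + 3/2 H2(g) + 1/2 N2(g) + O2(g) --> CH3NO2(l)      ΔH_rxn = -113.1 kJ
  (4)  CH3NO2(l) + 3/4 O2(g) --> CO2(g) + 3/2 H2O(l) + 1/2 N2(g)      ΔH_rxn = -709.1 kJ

ΔH_rxn = 90.3 kJ

(1) as written (NO(g) already on the product side): contributes x
(2) reversed (reverse to put CH3NH2(g) on the product side): +1085.0 kJ
(3) as written (C(s) already on the reactant side): -113.1 kJ
(4) as written: -709.1 kJ
+353.1 = (+1085.0) + (-113.1) + (-709.1) + x
x = (+353.1 − (+262.8)) / (1) = 90.3 kJ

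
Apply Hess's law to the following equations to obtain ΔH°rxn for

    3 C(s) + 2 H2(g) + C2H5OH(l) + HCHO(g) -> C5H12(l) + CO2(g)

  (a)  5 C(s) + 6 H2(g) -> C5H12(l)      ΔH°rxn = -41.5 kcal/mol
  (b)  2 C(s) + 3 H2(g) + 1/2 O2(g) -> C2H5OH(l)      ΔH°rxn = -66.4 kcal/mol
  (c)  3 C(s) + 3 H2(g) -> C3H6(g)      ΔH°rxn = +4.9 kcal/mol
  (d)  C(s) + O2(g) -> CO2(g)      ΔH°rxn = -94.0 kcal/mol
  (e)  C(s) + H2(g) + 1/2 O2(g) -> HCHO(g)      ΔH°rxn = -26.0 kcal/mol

(a) as written: -41.5 kcal/mol
(b) reversed: +66.4 kcal/mol
(c): not needed.
(d) as written: -94.0 kcal/mol
(e) reversed: +26.0 kcal/mol
By Hess's law, ΔH°rxn = (-41.5) + (+66.4) + (-94.0) + (+26.0) = -43.1 kcal/mol

ΔH°rxn = -43.1 kcal/mol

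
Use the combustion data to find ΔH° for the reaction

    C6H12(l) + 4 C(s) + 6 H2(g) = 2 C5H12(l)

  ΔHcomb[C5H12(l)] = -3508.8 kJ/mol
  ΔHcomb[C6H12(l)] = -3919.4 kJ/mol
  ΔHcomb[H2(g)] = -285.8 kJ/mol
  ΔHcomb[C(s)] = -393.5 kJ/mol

With combustion enthalpies, reactants minus products:
= [1·(-3919.4) + 4·(-393.5) + 6·(-285.8)] − [2·(-3508.8)]
= -190.6 kJ/mol

ΔH° = -190.6 kJ/mol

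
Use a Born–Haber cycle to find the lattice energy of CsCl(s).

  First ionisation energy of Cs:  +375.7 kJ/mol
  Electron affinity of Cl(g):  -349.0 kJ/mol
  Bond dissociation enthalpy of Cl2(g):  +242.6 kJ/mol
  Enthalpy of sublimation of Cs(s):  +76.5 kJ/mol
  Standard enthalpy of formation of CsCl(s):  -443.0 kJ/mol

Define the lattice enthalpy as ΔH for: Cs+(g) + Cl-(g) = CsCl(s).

U = -667.5 kJ/mol

ΔHf° = 1·ΔHsub + 1·(ΣIE) + 1/2·D(Cl2) + 1·EA + U
-443.0 = 1·(+76.5) + 1·(+375.7) + 1/2·(+242.6) + 1·(-349.0) + U
U = -443.0 − (+224.5) = -667.5 kJ/mol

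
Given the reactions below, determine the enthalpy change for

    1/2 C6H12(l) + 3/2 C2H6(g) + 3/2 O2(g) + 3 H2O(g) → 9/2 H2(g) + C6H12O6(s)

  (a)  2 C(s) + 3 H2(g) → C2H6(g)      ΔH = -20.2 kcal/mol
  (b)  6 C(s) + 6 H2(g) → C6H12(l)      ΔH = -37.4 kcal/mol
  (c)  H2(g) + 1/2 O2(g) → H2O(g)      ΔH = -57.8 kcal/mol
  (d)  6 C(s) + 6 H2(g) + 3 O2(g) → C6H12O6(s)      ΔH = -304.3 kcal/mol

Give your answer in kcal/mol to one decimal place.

ΔH = -81.9 kcal/mol

(a) reversed and × 3/2: (-3/2)·(-20.2) = +30.3 kcal/mol
(b) reversed and × 1/2: (-1/2)·(-37.4) = +18.7 kcal/mol
(c) reversed and × 3: (-3)·(-57.8) = +173.4 kcal/mol
(d) as written: -304.3 kcal/mol
ΔH = (+30.3) + (+18.7) + (+173.4) + (-304.3) = -81.9 kcal/mol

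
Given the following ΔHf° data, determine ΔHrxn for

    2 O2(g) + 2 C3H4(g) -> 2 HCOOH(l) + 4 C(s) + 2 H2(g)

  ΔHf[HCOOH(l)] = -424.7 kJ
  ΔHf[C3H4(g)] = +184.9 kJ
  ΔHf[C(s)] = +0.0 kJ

ΔHrxn = -1219.2 kJ

Products: 2·(-424.7) + 4·(+0.0) + 2·(+0.0) = -849.4
Reactants: 2·(+0.0) + 2·(+184.9) = +369.8
ΔHrxn = (-849.4) − (+369.8) = -1219.2 kJ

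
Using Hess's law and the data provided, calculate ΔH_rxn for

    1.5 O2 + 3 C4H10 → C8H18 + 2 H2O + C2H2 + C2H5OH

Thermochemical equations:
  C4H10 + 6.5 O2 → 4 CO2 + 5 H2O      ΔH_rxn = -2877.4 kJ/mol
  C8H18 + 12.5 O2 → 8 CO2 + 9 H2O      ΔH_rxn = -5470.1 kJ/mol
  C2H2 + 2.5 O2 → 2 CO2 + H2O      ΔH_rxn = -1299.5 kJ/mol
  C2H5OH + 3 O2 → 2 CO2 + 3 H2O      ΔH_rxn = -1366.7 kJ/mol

equation 1 × 3 (×3 to match 3 C4H10 in the target): (3)·(-2877.4) = -8632.2 kJ/mol
equation 2 reversed (C8H18 must end up as a product): +5470.1 kJ/mol
equation 3 reversed (C2H2 must end up as a product): +1299.5 kJ/mol
equation 4 reversed (C2H5OH must end up as a product): +1366.7 kJ/mol
Since enthalpy is a state function, ΔH_rxn = (3)·(-2877.4) + (-1)·(-5470.1) + (-1)·(-1299.5) + (-1)·(-1366.7) = -495.9 kJ/mol

ΔH_rxn = -495.9 kJ/mol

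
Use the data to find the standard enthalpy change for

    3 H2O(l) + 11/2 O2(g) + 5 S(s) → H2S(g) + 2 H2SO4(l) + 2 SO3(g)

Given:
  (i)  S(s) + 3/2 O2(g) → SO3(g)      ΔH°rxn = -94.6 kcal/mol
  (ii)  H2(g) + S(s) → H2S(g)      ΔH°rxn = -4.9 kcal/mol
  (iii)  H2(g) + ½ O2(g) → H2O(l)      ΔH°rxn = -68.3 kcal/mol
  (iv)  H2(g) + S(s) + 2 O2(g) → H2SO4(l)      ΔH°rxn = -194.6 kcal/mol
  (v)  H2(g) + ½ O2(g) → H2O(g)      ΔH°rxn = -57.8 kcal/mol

ΔH°rxn = -378.4 kcal/mol

(i) × 2 (×2 to match 2 SO3(g) in the target): (2)·(-94.6) = -189.2 kcal/mol
(ii) as written (H2S(g) already on the product side): -4.9 kcal/mol
(iii) reversed and × 3 (reverse to put H2O(l) on the reactant side; scale by 3 for the 3 H2O(l)): (-3)·(-68.3) = +204.9 kcal/mol
(iv) × 2 (×2 to match 2 H2SO4(l) in the target): (2)·(-194.6) = -389.2 kcal/mol
(v): not needed (H2O(g) appears nowhere else).
ΔH°rxn = (-189.2) + (-4.9) + (+204.9) + (-389.2) = -378.4 kcal/mol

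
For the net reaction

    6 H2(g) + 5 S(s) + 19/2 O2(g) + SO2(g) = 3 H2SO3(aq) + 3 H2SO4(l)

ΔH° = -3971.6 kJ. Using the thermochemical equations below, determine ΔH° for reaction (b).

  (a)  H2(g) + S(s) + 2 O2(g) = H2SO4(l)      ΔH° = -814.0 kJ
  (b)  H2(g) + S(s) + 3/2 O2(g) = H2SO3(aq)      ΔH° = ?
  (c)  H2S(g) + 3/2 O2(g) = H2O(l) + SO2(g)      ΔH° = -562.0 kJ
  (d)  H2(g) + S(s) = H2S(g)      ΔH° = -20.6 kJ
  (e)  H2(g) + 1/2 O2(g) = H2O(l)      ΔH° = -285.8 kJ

ΔH° = -608.8 kJ

(a) × 3 (scale by 3 for the 3 H2SO4(l)): (3)·(-814.0) = -2442.0 kJ
(b) × 3 (×3 to match 3 H2SO3(aq) in the target): contributes 3·x
(c) reversed (SO2(g) must end up as a reactant): +562.0 kJ
(d) reversed: +20.6 kJ
(e) as written: -285.8 kJ
-3971.6 = (-2442.0) + (+562.0) + (+20.6) + (-285.8) + 3·x
x = (-3971.6 − (-2145.2)) / (3) = -608.8 kJ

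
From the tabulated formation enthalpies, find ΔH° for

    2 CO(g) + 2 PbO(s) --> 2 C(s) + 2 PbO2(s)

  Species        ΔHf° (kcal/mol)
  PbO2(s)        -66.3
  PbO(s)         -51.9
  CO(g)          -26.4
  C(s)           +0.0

ΔH°rxn = Σ nΔHf°(products) − Σ nΔHf°(reactants).
Products: 2·(+0.0) + 2·(-66.3) = -132.6
Reactants: 2·(-26.4) + 2·(-51.9) = -156.6
ΔH° = (-132.6) − (-156.6) = 24.0 kcal/mol

ΔH° = 24.0 kcal/mol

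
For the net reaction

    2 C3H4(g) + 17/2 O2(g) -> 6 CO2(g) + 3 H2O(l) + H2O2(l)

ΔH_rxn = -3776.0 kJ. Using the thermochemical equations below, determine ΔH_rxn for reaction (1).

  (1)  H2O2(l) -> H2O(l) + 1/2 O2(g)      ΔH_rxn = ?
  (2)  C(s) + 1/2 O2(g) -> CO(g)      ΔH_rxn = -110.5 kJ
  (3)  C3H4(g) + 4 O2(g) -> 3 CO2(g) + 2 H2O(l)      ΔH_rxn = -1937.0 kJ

ΔH_rxn = -98.0 kJ

(1) reversed: contributes −x
(2): not needed.
(3) × 2: (2)·(-1937.0) = -3874.0 kJ
-3776.0 = (-3874.0) − x
x = (-3776.0 − (-3874.0)) / (-1) = -98.0 kJ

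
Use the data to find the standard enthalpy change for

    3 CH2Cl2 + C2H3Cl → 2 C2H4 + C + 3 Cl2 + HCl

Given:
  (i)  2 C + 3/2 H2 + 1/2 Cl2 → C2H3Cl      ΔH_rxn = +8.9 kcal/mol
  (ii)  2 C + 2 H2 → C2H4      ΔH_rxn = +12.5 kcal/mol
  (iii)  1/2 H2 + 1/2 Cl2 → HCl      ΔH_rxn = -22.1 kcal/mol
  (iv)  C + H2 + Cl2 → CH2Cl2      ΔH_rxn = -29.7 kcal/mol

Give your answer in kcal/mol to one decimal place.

(i) reversed: -8.9 kcal/mol
(ii) × 2: (2)·(+12.5) = +25.0 kcal/mol
(iii) as written: -22.1 kcal/mol
(iv) reversed and × 3: (-3)·(-29.7) = +89.1 kcal/mol
ΔH_rxn = (-8.9) + (+25.0) + (-22.1) + (+89.1) = 83.1 kcal/mol

ΔH_rxn = 83.1 kcal/mol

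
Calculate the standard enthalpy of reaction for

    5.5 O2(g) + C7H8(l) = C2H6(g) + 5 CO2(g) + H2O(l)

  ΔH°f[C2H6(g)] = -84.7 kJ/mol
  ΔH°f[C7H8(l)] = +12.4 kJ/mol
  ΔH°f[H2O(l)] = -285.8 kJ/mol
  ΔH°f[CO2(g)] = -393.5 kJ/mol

ΔH°rxn = Σ nΔHf°(products) − Σ nΔHf°(reactants).
Products: 1·(-84.7) + 5·(-393.5) + 1·(-285.8) = -2338.0
Reactants: 11/2·(+0.0) + 1·(+12.4) = +12.4
ΔH° = (-2338.0) − (+12.4) = -2350.4 kJ/mol

ΔH° = -2350.4 kJ/mol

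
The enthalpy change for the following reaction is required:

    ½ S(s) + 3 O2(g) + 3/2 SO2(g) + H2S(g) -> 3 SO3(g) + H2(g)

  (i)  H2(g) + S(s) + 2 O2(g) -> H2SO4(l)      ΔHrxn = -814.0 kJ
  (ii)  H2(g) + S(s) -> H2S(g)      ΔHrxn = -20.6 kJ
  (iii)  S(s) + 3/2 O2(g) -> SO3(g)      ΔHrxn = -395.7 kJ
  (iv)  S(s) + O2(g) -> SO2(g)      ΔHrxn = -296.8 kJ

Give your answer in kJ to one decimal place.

ΔHrxn = -721.3 kJ

(i): not needed.
(ii) reversed: +20.6 kJ
(iii) × 3: (3)·(-395.7) = -1187.1 kJ
(iv) reversed and × 3/2: (-3/2)·(-296.8) = +445.2 kJ
ΔHrxn = (-1)·(-20.6) + (3)·(-395.7) + (-3/2)·(-296.8) = -721.3 kJ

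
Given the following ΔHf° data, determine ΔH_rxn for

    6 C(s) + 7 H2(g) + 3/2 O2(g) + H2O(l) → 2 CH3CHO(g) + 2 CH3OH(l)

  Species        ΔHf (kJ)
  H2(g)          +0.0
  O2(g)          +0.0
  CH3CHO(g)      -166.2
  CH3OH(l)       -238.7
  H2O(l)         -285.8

ΔH_rxn = -524.0 kJ

ΔH°rxn = Σ nΔHf°(products) − Σ nΔHf°(reactants).
Products: 2·(-166.2) + 2·(-238.7) = -809.8
Reactants: 6·(+0.0) + 7·(+0.0) + 3/2·(+0.0) + 1·(-285.8) = -285.8
ΔH_rxn = (-809.8) − (-285.8) = -524.0 kJ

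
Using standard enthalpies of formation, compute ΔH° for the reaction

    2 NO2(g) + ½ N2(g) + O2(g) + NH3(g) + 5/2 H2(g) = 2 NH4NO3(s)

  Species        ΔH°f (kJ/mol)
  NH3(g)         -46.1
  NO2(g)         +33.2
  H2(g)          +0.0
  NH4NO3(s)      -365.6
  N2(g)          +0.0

ΔH° = -751.5 kJ/mol

Products: 2·(-365.6) = -731.2
Reactants: 2·(+33.2) + 1/2·(+0.0) + 1·(+0.0) + 1·(-46.1) + 5/2·(+0.0) = +20.3
ΔH° = (-731.2) − (+20.3) = -751.5 kJ/mol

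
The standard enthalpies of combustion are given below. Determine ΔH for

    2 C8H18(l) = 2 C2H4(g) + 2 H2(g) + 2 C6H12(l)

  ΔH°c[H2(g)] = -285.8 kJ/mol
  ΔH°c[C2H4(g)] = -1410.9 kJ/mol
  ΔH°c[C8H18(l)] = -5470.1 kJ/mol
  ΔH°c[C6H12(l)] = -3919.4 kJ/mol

ΔH = 292.0 kJ/mol

Using ΔH = Σ nΔHc°(reactants) − Σ nΔHc°(products):
= [2·(-5470.1)] − [2·(-1410.9) + 2·(-285.8) + 2·(-3919.4)]
= 292.0 kJ/mol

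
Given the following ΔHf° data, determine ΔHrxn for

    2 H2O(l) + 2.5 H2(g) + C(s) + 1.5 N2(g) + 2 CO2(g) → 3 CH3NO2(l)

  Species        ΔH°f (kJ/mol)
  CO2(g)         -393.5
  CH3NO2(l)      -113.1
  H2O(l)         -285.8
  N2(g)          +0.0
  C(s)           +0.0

ΔHrxn = 1019.3 kJ/mol

Products: 3·(-113.1) = -339.3
Reactants: 2·(-285.8) + 5/2·(+0.0) + 1·(+0.0) + 3/2·(+0.0) + 2·(-393.5) = -1358.6
ΔHrxn = (-339.3) − (-1358.6) = 1019.3 kJ/mol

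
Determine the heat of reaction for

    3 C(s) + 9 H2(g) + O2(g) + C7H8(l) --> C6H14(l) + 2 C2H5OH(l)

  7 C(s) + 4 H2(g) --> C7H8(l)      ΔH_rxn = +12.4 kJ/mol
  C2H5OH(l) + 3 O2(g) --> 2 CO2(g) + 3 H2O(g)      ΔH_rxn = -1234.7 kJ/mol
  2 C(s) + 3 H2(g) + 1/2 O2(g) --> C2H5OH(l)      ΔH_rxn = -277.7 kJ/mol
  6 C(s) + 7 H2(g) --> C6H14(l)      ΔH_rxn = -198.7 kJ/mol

ΔH_rxn = -766.5 kJ/mol

equation 1 reversed (reverse to put C7H8(l) on the reactant side): -12.4 kJ/mol
equation 2: not needed (CO2(g) appears nowhere else).
equation 3 × 2: (2)·(-277.7) = -555.4 kJ/mol
equation 4 as written (C6H14(l) already on the product side): -198.7 kJ/mol
ΔH_rxn = (-12.4) + (-555.4) + (-198.7) = -766.5 kJ/mol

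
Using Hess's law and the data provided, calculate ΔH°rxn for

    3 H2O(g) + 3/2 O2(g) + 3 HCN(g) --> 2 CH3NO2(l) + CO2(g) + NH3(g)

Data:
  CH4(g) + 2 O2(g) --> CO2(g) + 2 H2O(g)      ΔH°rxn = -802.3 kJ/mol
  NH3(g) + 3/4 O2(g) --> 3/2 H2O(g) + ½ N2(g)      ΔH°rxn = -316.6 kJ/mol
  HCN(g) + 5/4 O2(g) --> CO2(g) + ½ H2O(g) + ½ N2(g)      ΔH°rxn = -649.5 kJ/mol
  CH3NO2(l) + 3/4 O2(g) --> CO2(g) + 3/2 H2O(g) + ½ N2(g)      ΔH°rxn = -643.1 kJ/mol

ΔH°rxn = -345.7 kJ/mol

equation 1: not needed.
equation 2 reversed: +316.6 kJ/mol
equation 3 × 3: (3)·(-649.5) = -1948.5 kJ/mol
equation 4 reversed and × 2: (-2)·(-643.1) = +1286.2 kJ/mol
Since enthalpy is a state function, ΔH°rxn = (-1)·(-316.6) + (3)·(-649.5) + (-2)·(-643.1) = -345.7 kJ/mol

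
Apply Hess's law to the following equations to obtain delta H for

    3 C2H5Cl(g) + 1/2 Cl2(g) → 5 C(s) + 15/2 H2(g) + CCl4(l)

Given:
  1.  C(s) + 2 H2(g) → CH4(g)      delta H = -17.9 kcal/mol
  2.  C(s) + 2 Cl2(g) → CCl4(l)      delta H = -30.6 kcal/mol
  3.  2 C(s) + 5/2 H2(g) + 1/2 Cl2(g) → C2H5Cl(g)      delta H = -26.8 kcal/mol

delta H = 49.8 kcal/mol

eq. 1: not needed.
eq. 2 as written: -30.6 kcal/mol
eq. 3 reversed and × 3: (-3)·(-26.8) = +80.4 kcal/mol
Summing the manipulated equations, delta H = (-30.6) + (+80.4) = 49.8 kcal/mol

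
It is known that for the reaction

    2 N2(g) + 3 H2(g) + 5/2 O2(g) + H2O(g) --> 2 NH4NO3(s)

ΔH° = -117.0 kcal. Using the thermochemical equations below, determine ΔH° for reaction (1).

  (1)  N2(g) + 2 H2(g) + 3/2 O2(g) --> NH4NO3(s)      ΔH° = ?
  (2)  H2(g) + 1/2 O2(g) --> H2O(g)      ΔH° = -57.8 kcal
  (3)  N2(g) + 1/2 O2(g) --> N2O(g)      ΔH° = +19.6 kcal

(1) × 2 (×2 to match 2 NH4NO3(s) in the target): contributes 2·x
(2) reversed (reverse to put H2O(g) on the reactant side): +57.8 kcal
(3): not needed (N2O(g) appears nowhere else).
-117.0 = (+57.8) + 2·x
x = (-117.0 − (+57.8)) / (2) = -87.4 kcal

ΔH° = -87.4 kcal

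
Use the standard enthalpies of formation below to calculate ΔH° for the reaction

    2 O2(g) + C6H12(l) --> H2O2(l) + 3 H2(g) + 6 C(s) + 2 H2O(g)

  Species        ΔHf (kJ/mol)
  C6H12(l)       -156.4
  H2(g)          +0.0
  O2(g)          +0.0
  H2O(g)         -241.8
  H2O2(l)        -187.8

ΔH° = -515.0 kJ/mol

Products: 1·(-187.8) + 3·(+0.0) + 6·(+0.0) + 2·(-241.8) = -671.4
Reactants: 2·(+0.0) + 1·(-156.4) = -156.4
ΔH° = (-671.4) − (-156.4) = -515.0 kJ/mol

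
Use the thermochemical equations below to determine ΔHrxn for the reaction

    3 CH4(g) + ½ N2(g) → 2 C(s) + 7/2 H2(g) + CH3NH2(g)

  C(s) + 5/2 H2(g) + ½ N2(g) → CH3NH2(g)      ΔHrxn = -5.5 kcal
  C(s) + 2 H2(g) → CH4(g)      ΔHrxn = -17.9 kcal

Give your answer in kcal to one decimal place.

ΔHrxn = 48.2 kcal

equation 1 as written: -5.5 kcal
equation 2 reversed and × 3: (-3)·(-17.9) = +53.7 kcal
ΔHrxn = (-5.5) + (+53.7) = 48.2 kcal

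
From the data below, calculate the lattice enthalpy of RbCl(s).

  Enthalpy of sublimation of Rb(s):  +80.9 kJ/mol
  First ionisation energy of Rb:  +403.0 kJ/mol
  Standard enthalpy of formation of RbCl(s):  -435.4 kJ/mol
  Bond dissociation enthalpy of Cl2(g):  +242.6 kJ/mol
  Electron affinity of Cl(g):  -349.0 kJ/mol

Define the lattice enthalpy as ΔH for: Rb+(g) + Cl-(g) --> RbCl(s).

ΔHf° = 1·ΔHsub + 1·(ΣIE) + 1/2·D(Cl2) + 1·EA + U
-435.4 = 1·(+80.9) + 1·(+403.0) + 1/2·(+242.6) + 1·(-349.0) + U
U = -435.4 − (+256.2) = -691.6 kJ/mol

U = -691.6 kJ/mol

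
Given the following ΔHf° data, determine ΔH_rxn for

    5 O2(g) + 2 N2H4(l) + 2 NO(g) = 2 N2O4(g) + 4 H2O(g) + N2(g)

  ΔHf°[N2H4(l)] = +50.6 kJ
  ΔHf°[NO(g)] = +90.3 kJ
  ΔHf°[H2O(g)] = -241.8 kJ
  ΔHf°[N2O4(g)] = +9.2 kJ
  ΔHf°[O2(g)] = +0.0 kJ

ΔH°rxn = Σ nΔHf°(products) − Σ nΔHf°(reactants).
Products: 2·(+9.2) + 4·(-241.8) + 1·(+0.0) = -948.8
Reactants: 5·(+0.0) + 2·(+50.6) + 2·(+90.3) = +281.8
ΔH_rxn = (-948.8) − (+281.8) = -1230.6 kJ

ΔH_rxn = -1230.6 kJ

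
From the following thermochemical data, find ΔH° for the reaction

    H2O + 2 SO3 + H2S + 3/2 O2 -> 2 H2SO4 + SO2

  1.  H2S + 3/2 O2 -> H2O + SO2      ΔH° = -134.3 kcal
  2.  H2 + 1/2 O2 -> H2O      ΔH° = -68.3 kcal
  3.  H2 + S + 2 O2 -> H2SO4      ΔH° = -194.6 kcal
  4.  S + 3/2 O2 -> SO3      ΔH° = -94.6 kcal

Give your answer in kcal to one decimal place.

eq. 1 as written: -134.3 kcal
eq. 2 reversed and × 2: (-2)·(-68.3) = +136.6 kcal
eq. 3 × 2: (2)·(-194.6) = -389.2 kcal
eq. 4 reversed and × 2: (-2)·(-94.6) = +189.2 kcal
ΔH° = (-134.3) + (+136.6) + (-389.2) + (+189.2) = -197.7 kcal

ΔH° = -197.7 kcal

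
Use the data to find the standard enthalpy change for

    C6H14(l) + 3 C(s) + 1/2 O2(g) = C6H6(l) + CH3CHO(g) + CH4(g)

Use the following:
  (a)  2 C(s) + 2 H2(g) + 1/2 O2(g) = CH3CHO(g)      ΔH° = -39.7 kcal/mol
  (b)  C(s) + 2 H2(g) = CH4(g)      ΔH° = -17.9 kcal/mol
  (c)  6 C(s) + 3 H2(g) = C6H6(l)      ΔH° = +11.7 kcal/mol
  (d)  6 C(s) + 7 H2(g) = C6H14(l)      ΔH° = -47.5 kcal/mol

(a) as written (CH3CHO(g) already on the product side): -39.7 kcal/mol
(b) as written (CH4(g) already on the product side): -17.9 kcal/mol
(c) as written (C6H6(l) already on the product side): +11.7 kcal/mol
(d) reversed (reverse to put C6H14(l) on the reactant side): +47.5 kcal/mol
ΔH° = (1)·(-39.7) + (1)·(-17.9) + (1)·(+11.7) + (-1)·(-47.5) = 1.6 kcal/mol

ΔH° = 1.6 kcal/mol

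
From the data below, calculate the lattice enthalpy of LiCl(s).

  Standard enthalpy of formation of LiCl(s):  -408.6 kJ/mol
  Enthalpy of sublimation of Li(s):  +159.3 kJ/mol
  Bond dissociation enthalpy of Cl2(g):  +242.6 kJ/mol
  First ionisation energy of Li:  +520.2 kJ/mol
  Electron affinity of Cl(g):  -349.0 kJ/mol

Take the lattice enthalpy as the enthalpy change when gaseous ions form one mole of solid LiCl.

ΔHf° = 1·ΔHsub + 1·(ΣIE) + 1/2·D(Cl2) + 1·EA + U
-408.6 = 1·(+159.3) + 1·(+520.2) + 1/2·(+242.6) + 1·(-349.0) + U
U = -408.6 − (+451.8) = -860.4 kJ/mol

U = -860.4 kJ/mol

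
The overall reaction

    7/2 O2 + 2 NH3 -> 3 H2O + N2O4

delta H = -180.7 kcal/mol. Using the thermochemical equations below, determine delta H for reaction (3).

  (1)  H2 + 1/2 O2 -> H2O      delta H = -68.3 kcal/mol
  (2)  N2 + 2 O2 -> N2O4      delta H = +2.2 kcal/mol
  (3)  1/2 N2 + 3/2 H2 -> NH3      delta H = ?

delta H = -11.0 kcal/mol

(1) × 3: (3)·(-68.3) = -204.9 kcal/mol
(2) as written: +2.2 kcal/mol
(3) reversed and × 2: contributes −2·x
-180.7 = (-204.9) + (+2.2) − 2·x
x = (-180.7 − (-202.7)) / (-2) = -11.0 kcal/mol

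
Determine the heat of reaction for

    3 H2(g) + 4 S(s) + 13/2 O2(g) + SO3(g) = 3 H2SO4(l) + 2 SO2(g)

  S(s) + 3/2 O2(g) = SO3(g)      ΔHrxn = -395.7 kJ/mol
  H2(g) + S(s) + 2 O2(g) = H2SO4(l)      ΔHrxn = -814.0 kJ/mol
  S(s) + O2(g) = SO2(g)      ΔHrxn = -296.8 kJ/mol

ΔHrxn = -2639.9 kJ/mol

equation 1 reversed: +395.7 kJ/mol
equation 2 × 3: (3)·(-814.0) = -2442.0 kJ/mol
equation 3 × 2: (2)·(-296.8) = -593.6 kJ/mol
Since enthalpy is a state function, ΔHrxn = (+395.7) + (-2442.0) + (-593.6) = -2639.9 kJ/mol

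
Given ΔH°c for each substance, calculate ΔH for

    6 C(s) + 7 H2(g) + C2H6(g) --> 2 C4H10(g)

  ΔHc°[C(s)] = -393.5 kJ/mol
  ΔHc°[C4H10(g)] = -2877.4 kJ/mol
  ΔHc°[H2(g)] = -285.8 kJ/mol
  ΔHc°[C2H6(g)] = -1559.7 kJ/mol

With combustion enthalpies, reactants minus products:
= [6·(-393.5) + 7·(-285.8) + 1·(-1559.7)] − [2·(-2877.4)]
= -166.5 kJ/mol

ΔH = -166.5 kJ/mol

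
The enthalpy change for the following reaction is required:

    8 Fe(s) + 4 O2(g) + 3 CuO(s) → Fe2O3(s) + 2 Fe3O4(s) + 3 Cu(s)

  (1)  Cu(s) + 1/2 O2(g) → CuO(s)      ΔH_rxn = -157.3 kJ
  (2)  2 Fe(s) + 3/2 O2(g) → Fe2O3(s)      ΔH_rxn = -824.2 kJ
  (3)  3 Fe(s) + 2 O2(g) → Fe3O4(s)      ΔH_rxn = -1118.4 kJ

ΔH_rxn = -2589.1 kJ

(1) reversed and × 3 (CuO(s) must end up as a reactant; ×3 to match 3 CuO(s) in the target): (-3)·(-157.3) = +471.9 kJ
(2) as written (Fe2O3(s) already on the product side): -824.2 kJ
(3) × 2 (scale by 2 for the 2 Fe3O4(s)): (2)·(-1118.4) = -2236.8 kJ
ΔH_rxn = (-3)·(-157.3) + (1)·(-824.2) + (2)·(-1118.4) = -2589.1 kJ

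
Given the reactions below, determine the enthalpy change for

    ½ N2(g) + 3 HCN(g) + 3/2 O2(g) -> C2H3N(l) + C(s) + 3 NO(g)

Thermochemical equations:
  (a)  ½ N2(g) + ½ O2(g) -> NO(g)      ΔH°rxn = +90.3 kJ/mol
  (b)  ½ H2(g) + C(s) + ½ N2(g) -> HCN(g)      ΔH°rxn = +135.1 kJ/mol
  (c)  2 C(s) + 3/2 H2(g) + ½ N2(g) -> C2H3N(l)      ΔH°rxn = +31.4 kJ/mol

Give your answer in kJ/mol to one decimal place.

ΔH°rxn = -103.0 kJ/mol

(a) × 3 (×3 to match 3 NO(g) in the target): (3)·(+90.3) = +270.9 kJ/mol
(b) reversed and × 3 (reverse to put HCN(g) on the reactant side; ×3 to match 3 HCN(g) in the target): (-3)·(+135.1) = -405.3 kJ/mol
(c) as written (C2H3N(l) already on the product side): +31.4 kJ/mol
By Hess's law, ΔH°rxn = (+270.9) + (-405.3) + (+31.4) = -103.0 kJ/mol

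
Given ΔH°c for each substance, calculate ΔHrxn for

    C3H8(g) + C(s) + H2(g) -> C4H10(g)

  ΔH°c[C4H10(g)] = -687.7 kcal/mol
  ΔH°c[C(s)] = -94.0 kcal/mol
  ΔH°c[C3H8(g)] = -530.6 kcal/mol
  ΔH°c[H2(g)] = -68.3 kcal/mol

Using ΔH = Σ nΔHc°(reactants) − Σ nΔHc°(products):
= [1·(-530.6) + 1·(-94.0) + 1·(-68.3)] − [1·(-687.7)]
= -5.2 kcal/mol

ΔHrxn = -5.2 kcal/mol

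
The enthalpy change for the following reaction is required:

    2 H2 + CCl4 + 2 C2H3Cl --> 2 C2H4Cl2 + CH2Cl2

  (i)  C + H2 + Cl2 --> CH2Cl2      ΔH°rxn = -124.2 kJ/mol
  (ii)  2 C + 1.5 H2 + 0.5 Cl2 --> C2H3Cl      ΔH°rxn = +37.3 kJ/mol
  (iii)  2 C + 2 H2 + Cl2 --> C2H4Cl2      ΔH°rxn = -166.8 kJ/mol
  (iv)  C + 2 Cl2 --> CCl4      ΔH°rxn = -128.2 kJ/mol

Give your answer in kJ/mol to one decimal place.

(i) as written (CH2Cl2 already on the product side): -124.2 kJ/mol
(ii) reversed and × 2 (C2H3Cl must end up as a reactant; ×2 to match 2 C2H3Cl in the target): (-2)·(+37.3) = -74.6 kJ/mol
(iii) × 2 (×2 to match 2 C2H4Cl2 in the target): (2)·(-166.8) = -333.6 kJ/mol
(iv) reversed (reverse to put CCl4 on the reactant side): +128.2 kJ/mol
Since enthalpy is a state function, ΔH°rxn = (-124.2) + (-74.6) + (-333.6) + (+128.2) = -404.2 kJ/mol

ΔH°rxn = -404.2 kJ/mol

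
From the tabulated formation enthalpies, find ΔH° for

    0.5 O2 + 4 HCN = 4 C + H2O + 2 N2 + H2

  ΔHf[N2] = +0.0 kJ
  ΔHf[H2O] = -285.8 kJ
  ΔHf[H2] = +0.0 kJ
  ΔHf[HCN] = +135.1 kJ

Products: 4·(+0.0) + 1·(-285.8) + 2·(+0.0) + 1·(+0.0) = -285.8
Reactants: 1/2·(+0.0) + 4·(+135.1) = +540.4
ΔH° = (-285.8) − (+540.4) = -826.2 kJ

ΔH° = -826.2 kJ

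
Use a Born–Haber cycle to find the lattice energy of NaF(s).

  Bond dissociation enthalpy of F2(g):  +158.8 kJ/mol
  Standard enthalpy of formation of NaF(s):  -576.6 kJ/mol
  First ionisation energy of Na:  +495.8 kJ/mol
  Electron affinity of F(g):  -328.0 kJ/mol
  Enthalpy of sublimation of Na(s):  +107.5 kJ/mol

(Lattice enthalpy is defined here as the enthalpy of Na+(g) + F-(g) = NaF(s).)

ΔHf° = 1·ΔHsub + 1·(ΣIE) + 1/2·D(F2) + 1·EA + U
-576.6 = 1·(+107.5) + 1·(+495.8) + 1/2·(+158.8) + 1·(-328.0) + U
U = -576.6 − (+354.7) = -931.3 kJ/mol

U = -931.3 kJ/mol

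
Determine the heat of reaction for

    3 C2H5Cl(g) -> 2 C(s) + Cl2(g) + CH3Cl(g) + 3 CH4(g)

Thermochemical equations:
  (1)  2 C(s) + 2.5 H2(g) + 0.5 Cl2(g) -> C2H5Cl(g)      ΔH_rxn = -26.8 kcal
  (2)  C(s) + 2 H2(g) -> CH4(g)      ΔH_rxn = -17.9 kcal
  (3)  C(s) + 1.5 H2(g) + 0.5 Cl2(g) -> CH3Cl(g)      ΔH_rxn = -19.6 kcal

(1) reversed and × 3 (C2H5Cl(g) must end up as a reactant; ×3 to match 3 C2H5Cl(g) in the target): (-3)·(-26.8) = +80.4 kcal
(2) × 3 (×3 to match 3 CH4(g) in the target): (3)·(-17.9) = -53.7 kcal
(3) as written (CH3Cl(g) already on the product side): -19.6 kcal
Summing the manipulated equations, ΔH_rxn = (-3)·(-26.8) + (3)·(-17.9) + (1)·(-19.6) = 7.1 kcal

ΔH_rxn = 7.1 kcal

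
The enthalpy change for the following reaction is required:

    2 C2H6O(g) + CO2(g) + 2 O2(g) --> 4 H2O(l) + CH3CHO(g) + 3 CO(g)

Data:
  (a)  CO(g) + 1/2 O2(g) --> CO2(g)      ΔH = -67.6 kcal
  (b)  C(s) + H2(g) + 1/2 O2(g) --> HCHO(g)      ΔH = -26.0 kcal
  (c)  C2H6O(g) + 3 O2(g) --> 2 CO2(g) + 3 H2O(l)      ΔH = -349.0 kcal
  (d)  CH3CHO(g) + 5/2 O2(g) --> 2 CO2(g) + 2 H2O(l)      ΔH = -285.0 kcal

(a) reversed and × 3: (-3)·(-67.6) = +202.8 kcal
(b): not needed.
(c) × 2: (2)·(-349.0) = -698.0 kcal
(d) reversed: +285.0 kcal
ΔH = (-3)·(-67.6) + (2)·(-349.0) + (-1)·(-285.0) = -210.2 kcal

ΔH = -210.2 kcal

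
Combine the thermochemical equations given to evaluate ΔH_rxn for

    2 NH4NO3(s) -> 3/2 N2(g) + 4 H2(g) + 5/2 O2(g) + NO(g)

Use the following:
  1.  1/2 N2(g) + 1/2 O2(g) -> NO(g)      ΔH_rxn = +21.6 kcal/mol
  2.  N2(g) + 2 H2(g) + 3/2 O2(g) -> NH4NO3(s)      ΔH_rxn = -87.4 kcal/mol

eq. 1 as written (NO(g) already on the product side): +21.6 kcal/mol
eq. 2 reversed and × 2 (reverse to put NH4NO3(s) on the reactant side; scale by 2 for the 2 NH4NO3(s)): (-2)·(-87.4) = +174.8 kcal/mol
Combining the equations, ΔH_rxn = (+21.6) + (+174.8) = 196.4 kcal/mol

ΔH_rxn = 196.4 kcal/mol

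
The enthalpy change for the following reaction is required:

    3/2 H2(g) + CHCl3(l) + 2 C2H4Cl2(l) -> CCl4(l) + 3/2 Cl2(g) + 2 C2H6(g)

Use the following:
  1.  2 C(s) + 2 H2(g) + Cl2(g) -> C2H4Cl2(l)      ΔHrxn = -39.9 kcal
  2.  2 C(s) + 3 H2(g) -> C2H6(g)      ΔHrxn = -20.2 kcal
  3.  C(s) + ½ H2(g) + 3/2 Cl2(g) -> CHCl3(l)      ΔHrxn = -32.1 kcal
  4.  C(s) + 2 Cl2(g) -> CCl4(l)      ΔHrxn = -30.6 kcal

ΔHrxn = 40.9 kcal

eq. 1 reversed and × 2 (C2H4Cl2(l) must end up as a reactant; ×2 to match 2 C2H4Cl2(l) in the target): (-2)·(-39.9) = +79.8 kcal
eq. 2 × 2 (×2 to match 2 C2H6(g) in the target): (2)·(-20.2) = -40.4 kcal
eq. 3 reversed (reverse to put CHCl3(l) on the reactant side): +32.1 kcal
eq. 4 as written (CCl4(l) already on the product side): -30.6 kcal
ΔHrxn = (+79.8) + (-40.4) + (+32.1) + (-30.6) = 40.9 kcal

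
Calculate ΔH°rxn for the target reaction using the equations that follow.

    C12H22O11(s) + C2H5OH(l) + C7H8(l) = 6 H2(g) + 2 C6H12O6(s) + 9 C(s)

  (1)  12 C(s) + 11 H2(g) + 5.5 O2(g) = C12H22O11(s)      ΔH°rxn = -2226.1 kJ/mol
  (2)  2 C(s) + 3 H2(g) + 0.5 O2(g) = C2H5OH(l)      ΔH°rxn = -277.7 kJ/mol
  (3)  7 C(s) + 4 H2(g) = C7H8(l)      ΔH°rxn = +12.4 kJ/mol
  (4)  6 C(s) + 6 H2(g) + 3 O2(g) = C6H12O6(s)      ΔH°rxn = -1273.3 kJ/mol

(1) reversed (reverse to put C12H22O11(s) on the reactant side): +2226.1 kJ/mol
(2) reversed (reverse to put C2H5OH(l) on the reactant side): +277.7 kJ/mol
(3) reversed (reverse to put C7H8(l) on the reactant side): -12.4 kJ/mol
(4) × 2 (scale by 2 for the 2 C6H12O6(s)): (2)·(-1273.3) = -2546.6 kJ/mol
ΔH°rxn = (-1)·(-2226.1) + (-1)·(-277.7) + (-1)·(+12.4) + (2)·(-1273.3) = -55.2 kJ/mol

ΔH°rxn = -55.2 kJ/mol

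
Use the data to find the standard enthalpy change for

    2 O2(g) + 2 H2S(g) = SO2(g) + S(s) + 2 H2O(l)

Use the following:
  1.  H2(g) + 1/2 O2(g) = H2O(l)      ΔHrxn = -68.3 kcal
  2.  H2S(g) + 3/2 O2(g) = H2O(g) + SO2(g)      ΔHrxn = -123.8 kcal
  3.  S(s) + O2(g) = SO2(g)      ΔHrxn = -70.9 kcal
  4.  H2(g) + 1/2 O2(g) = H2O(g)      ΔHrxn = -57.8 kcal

eq. 1 × 2: (2)·(-68.3) = -136.6 kcal
eq. 2 × 2: (2)·(-123.8) = -247.6 kcal
eq. 3 reversed: +70.9 kcal
eq. 4 reversed and × 2: (-2)·(-57.8) = +115.6 kcal
ΔHrxn = (2)·(-68.3) + (2)·(-123.8) + (-1)·(-70.9) + (-2)·(-57.8) = -197.7 kcal

ΔHrxn = -197.7 kcal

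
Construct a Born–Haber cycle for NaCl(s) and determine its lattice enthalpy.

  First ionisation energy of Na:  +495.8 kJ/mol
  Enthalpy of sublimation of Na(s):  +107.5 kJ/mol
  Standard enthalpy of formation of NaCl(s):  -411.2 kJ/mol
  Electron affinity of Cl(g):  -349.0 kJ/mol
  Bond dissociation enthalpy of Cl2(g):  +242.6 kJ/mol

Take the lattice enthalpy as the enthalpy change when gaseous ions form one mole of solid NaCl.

ΔHf° = 1·ΔHsub + 1·(ΣIE) + 1/2·D(Cl2) + 1·EA + U
-411.2 = 1·(+107.5) + 1·(+495.8) + 1/2·(+242.6) + 1·(-349.0) + U
U = -411.2 − (+375.6) = -786.8 kJ/mol

U = -786.8 kJ/mol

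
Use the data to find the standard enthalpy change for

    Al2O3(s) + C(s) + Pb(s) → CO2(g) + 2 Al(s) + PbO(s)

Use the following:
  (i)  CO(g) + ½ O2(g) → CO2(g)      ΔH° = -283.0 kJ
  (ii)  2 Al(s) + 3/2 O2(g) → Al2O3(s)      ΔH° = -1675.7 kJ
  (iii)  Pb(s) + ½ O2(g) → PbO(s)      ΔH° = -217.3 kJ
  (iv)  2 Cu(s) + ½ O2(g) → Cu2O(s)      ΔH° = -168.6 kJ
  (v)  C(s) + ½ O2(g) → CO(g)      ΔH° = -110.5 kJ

ΔH° = 1064.9 kJ

(i) as written (CO2(g) already on the product side): -283.0 kJ
(ii) reversed (reverse to put Al2O3(s) on the reactant side): +1675.7 kJ
(iii) as written (PbO(s) already on the product side): -217.3 kJ
(iv): not needed (Cu(s) appears nowhere else).
(v) as written (C(s) already on the reactant side): -110.5 kJ
ΔH° = (1)·(-283.0) + (-1)·(-1675.7) + (1)·(-217.3) + (1)·(-110.5) = 1064.9 kJ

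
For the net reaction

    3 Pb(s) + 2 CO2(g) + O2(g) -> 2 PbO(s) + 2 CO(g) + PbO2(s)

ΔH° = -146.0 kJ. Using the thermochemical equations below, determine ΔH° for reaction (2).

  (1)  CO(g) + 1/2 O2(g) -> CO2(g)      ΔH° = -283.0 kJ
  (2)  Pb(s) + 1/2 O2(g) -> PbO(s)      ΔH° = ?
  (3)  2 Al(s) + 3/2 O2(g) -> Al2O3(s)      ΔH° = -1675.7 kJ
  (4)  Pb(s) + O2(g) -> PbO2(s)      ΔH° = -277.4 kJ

ΔH° = -217.3 kJ

(1) reversed and × 2 (CO(g) must end up as a product; scale by 2 for the 2 CO(g)): (-2)·(-283.0) = +566.0 kJ
(2) × 2 (×2 to match 2 PbO(s) in the target): contributes 2·x
(3): not needed (Al2O3(s) appears nowhere else).
(4) as written (PbO2(s) already on the product side): -277.4 kJ
-146.0 = (+566.0) + (-277.4) + 2·x
x = (-146.0 − (+288.6)) / (2) = -217.3 kJ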